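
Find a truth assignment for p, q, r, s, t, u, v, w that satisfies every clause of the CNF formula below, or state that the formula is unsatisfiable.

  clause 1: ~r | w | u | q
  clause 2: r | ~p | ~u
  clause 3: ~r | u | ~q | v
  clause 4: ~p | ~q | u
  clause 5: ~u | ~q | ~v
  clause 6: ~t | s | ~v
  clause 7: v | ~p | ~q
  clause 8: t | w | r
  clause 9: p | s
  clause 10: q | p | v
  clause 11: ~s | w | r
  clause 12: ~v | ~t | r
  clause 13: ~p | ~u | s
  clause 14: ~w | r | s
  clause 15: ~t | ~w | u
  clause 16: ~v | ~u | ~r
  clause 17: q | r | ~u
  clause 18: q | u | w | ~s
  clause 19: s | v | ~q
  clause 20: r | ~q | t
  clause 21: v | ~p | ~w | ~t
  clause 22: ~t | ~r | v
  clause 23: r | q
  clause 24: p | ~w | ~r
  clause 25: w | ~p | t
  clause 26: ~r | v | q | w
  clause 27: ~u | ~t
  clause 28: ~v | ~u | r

Suppose p = 1.
Suppose r = 1.
Suppose q = 0.
Suppose w = 1.
Suppose u = 0.
(~t) alone gives t = 0.
No clause remains; s, v are free.

p ↦ 1, q ↦ 0, r ↦ 1, s ↦ 1, t ↦ 0, u ↦ 0, v ↦ 1, w ↦ 1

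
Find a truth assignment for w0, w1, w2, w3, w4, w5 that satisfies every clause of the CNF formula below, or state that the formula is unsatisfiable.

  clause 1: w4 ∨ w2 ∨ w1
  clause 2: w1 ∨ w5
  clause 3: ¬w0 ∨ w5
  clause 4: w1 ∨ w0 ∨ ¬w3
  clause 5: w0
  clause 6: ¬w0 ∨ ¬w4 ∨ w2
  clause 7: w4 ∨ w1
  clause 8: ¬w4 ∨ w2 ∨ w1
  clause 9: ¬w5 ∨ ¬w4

w0 ↦ True, w1 ↦ True, w2 ↦ True, w3 ↦ True, w4 ↦ False, w5 ↦ True

The clause (w0) is unit, so w0 = True.
The clause (w5) is unit, so w5 = True.
The clause (¬w4) is unit, so w4 = False.
The clause (w1) is unit, so w1 = True.
All clauses hold; w2, w3 can take either value.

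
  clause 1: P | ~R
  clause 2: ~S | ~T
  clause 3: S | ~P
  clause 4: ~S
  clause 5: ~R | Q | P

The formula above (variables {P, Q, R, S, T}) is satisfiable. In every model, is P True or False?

Suppose P = 1.
The clause (S) is unit, so S = 1.
Now (~S) is unsatisfied and unit — conflict.
So every satisfying assignment has P = False.

False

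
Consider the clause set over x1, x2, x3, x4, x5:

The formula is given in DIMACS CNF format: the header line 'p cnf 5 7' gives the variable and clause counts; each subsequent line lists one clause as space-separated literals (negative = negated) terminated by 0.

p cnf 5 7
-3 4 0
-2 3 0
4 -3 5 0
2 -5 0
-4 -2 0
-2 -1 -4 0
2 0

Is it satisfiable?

Unit clause (x2) forces x2 = True.
Unit clause (x3) forces x3 = True.
Unit clause (x4) forces x4 = True.
Now (¬x4) is unsatisfied and unit — conflict.
No assignment satisfies every clause.

Unsatisfiable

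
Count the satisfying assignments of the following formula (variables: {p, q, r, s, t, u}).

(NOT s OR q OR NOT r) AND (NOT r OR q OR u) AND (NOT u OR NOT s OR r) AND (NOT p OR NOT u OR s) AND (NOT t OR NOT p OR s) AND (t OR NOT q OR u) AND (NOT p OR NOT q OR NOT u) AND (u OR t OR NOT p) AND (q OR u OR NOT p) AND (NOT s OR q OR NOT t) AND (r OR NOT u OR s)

There are 2^6 = 64 truth assignments over (p, q, r, s, t, u).
Split on p. With p = true, the clauses containing p are satisfied and NOT p drops from the rest; 2 of the 2^5 = 32 assignments to the other variables satisfy what remains.
With p = false, by the same count on the reduced clause set, 13 assignments work.
Total: 2 + 13 = 15.

15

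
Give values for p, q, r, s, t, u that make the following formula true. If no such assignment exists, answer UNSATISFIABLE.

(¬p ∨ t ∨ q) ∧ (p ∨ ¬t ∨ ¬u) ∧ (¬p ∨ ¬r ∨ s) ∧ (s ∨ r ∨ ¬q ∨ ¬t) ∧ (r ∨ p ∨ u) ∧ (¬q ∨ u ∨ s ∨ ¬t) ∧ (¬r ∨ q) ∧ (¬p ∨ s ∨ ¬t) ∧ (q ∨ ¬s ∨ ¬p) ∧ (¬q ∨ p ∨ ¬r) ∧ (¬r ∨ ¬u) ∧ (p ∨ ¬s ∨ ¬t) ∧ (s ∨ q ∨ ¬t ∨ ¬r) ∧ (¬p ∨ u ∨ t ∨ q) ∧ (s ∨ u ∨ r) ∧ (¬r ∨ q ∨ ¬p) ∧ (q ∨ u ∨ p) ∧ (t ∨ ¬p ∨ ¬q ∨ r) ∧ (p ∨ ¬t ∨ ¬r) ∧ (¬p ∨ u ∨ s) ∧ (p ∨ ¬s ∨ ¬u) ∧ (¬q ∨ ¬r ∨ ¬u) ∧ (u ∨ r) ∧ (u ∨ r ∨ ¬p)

Branch on r: set r = False.
The clause (u) is unit, so u = True.
Branch on p: set p = True.
Branch on t: set t = True.
The clause (s) is unit, so s = True.
The clause (q) is unit, so q = True.
All clauses are satisfied.

p=True; q=True; r=False; s=True; t=True; u=True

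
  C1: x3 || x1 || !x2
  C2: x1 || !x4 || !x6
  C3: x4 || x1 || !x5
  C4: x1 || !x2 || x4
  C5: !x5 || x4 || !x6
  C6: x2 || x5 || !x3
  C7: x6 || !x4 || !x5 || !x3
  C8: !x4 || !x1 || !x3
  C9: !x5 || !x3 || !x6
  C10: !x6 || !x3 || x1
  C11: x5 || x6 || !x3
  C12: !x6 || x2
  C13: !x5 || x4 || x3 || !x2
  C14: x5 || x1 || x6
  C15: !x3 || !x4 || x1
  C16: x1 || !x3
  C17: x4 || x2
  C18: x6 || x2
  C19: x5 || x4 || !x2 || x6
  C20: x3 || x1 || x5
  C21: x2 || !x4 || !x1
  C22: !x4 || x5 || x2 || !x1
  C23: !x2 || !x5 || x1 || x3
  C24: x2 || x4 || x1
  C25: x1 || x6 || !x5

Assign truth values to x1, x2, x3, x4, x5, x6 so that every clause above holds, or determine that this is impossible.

Case x6 = true:
(x2) alone gives x2 = true.
Case x3 = false:
(x1) alone gives x1 = true.
Case x5 = false:
No clause remains; x4 is free.

x1: true; x2: true; x3: false; x4: false; x5: false; x6: true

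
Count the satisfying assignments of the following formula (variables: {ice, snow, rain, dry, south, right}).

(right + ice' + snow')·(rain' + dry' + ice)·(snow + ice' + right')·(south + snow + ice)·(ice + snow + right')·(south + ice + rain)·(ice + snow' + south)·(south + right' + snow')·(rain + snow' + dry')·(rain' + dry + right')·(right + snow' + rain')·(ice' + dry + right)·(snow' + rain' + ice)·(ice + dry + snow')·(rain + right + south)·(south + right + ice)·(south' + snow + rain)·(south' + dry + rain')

There are 2^6 = 64 truth assignments over (ice, snow, rain, dry, south, right).
Split on rain. With rain = 1, the clauses containing rain are satisfied and rain' drops from the rest; 3 of the 2^5 = 32 assignments to the other variables satisfy what remains.
With rain = 0, by the same count on the reduced clause set, 1 assignment works.
Total: 3 + 1 = 4.

4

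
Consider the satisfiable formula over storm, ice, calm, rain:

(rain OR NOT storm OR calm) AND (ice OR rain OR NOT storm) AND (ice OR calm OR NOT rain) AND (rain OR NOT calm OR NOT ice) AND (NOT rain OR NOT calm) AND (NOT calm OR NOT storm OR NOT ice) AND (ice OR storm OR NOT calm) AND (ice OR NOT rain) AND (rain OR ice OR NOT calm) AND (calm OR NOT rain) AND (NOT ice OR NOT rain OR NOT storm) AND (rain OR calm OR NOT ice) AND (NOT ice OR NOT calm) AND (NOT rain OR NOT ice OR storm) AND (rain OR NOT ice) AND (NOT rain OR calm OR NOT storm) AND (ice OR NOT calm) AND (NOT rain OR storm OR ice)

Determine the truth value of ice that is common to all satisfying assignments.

False

Suppose ice = true.
From the singleton clause (NOT calm), calm = false.
From the singleton clause (NOT rain), rain = false.
But (rain) is also a unit clause — contradiction.
So every satisfying assignment has ice = False.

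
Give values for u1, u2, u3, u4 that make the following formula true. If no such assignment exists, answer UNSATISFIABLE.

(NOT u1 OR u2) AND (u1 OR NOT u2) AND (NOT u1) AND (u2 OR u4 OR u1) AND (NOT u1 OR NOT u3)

(NOT u1) alone gives u1 = false.
(NOT u2) alone gives u2 = false.
(u4) alone gives u4 = true.
All clauses hold; u3 can take either value.

u1: false; u2: false; u3: true; u4: true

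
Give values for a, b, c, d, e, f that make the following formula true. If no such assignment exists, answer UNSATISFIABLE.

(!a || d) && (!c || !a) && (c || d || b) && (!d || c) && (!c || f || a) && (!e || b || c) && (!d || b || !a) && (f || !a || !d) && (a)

From the singleton clause (a), a = true.
From the singleton clause (d), d = true.
From the singleton clause (!c), c = false.
That conflicts with the unit clause (c).

UNSATISFIABLE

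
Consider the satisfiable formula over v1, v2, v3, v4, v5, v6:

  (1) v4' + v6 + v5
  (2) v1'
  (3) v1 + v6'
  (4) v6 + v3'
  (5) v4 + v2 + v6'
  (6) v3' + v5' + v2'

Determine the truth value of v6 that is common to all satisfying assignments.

False

Suppose v6 = 1.
The clause (v1') is unit, so v1 = 0.
But (v1) is also a unit clause — contradiction.
So every satisfying assignment has v6 = False.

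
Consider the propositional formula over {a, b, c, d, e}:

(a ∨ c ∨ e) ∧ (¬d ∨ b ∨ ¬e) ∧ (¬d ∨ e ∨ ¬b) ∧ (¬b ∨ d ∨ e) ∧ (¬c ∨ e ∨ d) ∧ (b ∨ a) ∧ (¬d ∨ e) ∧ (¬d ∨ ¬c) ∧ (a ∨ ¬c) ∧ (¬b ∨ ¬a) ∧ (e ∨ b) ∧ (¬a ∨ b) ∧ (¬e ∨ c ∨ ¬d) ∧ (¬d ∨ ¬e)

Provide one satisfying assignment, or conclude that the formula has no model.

Case b = True:
(¬a) alone gives a = False.
(¬c) alone gives c = False.
(e) alone gives e = True.
(¬d) alone gives d = False.
This assignment satisfies each clause.

a: False; b: True; c: False; d: False; e: True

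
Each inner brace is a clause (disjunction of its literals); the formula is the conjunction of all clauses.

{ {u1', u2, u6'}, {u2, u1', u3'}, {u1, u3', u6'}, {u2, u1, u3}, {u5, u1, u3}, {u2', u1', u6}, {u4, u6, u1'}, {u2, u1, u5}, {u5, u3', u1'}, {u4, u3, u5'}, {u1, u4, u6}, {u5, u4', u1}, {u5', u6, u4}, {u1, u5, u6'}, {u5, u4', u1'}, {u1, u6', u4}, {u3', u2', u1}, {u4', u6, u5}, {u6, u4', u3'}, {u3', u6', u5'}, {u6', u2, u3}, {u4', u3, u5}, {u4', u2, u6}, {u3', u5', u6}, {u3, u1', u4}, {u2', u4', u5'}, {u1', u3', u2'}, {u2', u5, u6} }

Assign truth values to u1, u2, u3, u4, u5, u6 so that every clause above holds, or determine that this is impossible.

UNSATISFIABLE

Suppose u1 = 0.
Suppose u3 = 0.
The clause (u2) is unit, so u2 = 1.
The clause (u5) is unit, so u5 = 1.
The clause (u4) is unit, so u4 = 1.
But (u4') is also a unit clause — contradiction.
Undo u3 and try u3 = 1.
The clause (u6') is unit, so u6 = 0.
The clause (u4) is unit, so u4 = 1.
But (u4') is also a unit clause — contradiction.
Neither u3 = 1 nor u3 = 0 works.
Undo u1 and try u1 = 1.
Suppose u2 = 1.
The clause (u6) is unit, so u6 = 1.
The clause (u3') is unit, so u3 = 0.
The clause (u4) is unit, so u4 = 1.
The clause (u5) is unit, so u5 = 1.
But (u5') is also a unit clause — contradiction.
Undo u2 and try u2 = 0.
The clause (u6') is unit, so u6 = 0.
The clause (u3') is unit, so u3 = 0.
The clause (u4) is unit, so u4 = 1.
But (u4') is also a unit clause — contradiction.
Neither u2 = 1 nor u2 = 0 works.
Neither u1 = 1 nor u1 = 0 works.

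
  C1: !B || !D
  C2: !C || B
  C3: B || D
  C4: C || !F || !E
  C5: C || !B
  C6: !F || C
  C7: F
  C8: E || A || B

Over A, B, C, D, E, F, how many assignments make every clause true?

There are 2^6 = 64 truth assignments over (A, B, C, D, E, F).
Split on B. With B = true, the clauses containing B are satisfied and !B drops from the rest; 4 of the 2^5 = 32 assignments to the other variables satisfy what remains.
With B = false, by the same count on the reduced clause set, 0 assignments work.
Total: 4 + 0 = 4.

4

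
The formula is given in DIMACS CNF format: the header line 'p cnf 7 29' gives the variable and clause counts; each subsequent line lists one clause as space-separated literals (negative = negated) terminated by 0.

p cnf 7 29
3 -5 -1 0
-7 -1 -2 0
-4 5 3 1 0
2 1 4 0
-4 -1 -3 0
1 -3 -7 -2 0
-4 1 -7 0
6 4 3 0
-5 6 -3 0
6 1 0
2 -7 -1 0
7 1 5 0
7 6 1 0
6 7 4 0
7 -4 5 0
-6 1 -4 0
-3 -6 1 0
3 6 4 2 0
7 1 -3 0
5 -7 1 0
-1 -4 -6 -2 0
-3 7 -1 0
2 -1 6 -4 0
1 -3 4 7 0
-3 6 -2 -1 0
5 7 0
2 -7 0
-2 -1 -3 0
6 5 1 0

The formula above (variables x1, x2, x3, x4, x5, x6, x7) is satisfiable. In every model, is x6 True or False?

True

Suppose x6 = False.
From the singleton clause (x1), x1 = True.
Suppose x3 = True.
From the singleton clause (¬x4), x4 = False.
From the singleton clause (¬x5), x5 = False.
From the singleton clause (x7), x7 = True.
From the singleton clause (¬x2), x2 = False.
Now (x2) is unsatisfied and unit — conflict.
That branch fails; take x3 = False instead.
From the singleton clause (¬x5), x5 = False.
From the singleton clause (x4), x4 = True.
From the singleton clause (x7), x7 = True.
From the singleton clause (¬x2), x2 = False.
Now (x2) is unsatisfied and unit — conflict.
Both values of x3 lead to a conflict.
So every satisfying assignment has x6 = True.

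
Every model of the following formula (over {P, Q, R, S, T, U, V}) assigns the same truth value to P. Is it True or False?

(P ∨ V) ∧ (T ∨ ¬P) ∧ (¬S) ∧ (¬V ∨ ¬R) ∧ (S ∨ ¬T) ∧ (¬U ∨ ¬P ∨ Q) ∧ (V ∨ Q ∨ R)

False

Suppose P = True.
(T) alone gives T = True.
(¬S) alone gives S = False.
But (S) is also a unit clause — contradiction.
So every satisfying assignment has P = False.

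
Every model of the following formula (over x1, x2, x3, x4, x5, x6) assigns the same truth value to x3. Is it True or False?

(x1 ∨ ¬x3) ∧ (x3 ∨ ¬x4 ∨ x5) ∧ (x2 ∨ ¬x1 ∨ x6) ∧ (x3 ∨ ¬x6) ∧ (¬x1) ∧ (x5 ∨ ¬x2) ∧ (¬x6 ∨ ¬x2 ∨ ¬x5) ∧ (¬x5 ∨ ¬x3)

Suppose x3 = True.
The clause (x1) is unit, so x1 = True.
That conflicts with the unit clause (¬x1).
So every satisfying assignment has x3 = False.

False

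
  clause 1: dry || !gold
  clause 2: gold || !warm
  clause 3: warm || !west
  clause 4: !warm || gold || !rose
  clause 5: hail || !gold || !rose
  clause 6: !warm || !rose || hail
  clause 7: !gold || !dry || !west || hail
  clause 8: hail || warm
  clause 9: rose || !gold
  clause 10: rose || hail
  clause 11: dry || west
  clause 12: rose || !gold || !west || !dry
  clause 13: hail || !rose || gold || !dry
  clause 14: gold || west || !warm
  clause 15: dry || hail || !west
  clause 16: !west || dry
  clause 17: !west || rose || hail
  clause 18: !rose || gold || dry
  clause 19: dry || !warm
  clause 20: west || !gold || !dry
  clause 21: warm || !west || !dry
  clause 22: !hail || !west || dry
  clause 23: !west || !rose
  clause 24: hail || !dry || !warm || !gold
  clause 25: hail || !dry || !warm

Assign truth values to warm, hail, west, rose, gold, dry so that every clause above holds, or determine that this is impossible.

warm: false,  hail: true,  west: false,  rose: false,  gold: false,  dry: true

Branch on dry: set dry = true.
Branch on gold: set gold = false.
From the singleton clause (!warm), warm = false.
From the singleton clause (!west), west = false.
From the singleton clause (hail), hail = true.
No clause remains; rose is free.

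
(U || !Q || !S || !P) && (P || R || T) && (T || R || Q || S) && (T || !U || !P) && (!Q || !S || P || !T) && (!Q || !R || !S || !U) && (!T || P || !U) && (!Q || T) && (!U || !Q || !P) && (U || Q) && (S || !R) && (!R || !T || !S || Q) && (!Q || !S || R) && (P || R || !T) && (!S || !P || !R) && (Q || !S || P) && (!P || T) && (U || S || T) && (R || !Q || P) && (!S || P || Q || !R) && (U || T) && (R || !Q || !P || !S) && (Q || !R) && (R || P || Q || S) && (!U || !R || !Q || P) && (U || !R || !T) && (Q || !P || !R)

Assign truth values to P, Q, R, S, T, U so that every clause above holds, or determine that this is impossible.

Try Q = false.
From the singleton clause (U), U = true.
From the singleton clause (!R), R = false.
Try P = true.
From the singleton clause (T), T = true.
Every clause is now satisfied; S is unconstrained.

P ↦ true, Q ↦ false, R ↦ false, S ↦ true, T ↦ true, U ↦ true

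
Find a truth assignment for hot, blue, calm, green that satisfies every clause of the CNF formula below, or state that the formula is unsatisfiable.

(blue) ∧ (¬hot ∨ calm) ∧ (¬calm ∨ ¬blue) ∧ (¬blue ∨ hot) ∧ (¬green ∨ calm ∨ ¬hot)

(blue) alone gives blue = True.
(¬calm) alone gives calm = False.
(¬hot) alone gives hot = False.
But (hot) is also a unit clause — contradiction.

UNSATISFIABLE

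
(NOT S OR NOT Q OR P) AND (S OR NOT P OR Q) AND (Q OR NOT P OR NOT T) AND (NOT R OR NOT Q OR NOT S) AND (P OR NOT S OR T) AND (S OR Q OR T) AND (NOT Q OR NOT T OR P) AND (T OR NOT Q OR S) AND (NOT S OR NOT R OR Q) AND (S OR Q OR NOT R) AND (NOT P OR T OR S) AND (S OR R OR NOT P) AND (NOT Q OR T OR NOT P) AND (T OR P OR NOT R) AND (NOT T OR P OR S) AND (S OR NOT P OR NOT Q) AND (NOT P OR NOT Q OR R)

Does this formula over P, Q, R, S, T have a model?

Yes

Branch on S: set S = true.
Branch on Q: set Q = false.
From the singleton clause (NOT R), R = false.
Branch on P: set P = true.
From the singleton clause (NOT T), T = false.
Every clause now holds.
A satisfying assignment: P=true; Q=false; R=false; S=true; T=false.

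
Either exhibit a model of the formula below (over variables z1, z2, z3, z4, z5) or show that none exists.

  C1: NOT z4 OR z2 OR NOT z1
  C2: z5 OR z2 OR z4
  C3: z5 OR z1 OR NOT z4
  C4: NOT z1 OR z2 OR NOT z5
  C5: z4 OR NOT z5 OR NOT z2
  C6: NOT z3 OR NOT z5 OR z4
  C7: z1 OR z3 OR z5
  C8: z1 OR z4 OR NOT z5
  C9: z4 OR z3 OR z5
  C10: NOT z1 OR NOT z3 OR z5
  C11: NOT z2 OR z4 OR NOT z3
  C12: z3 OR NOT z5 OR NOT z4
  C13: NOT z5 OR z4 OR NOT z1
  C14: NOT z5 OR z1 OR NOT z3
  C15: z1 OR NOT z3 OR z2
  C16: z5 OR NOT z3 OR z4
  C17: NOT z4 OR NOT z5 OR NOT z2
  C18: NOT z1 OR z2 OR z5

Branch on z4: set z4 = true.
Branch on z2: set z2 = true.
(NOT z5) alone gives z5 = false.
(z1) alone gives z1 = true.
(NOT z3) alone gives z3 = false.
This assignment satisfies each clause.

z1: true; z2: true; z3: false; z4: true; z5: false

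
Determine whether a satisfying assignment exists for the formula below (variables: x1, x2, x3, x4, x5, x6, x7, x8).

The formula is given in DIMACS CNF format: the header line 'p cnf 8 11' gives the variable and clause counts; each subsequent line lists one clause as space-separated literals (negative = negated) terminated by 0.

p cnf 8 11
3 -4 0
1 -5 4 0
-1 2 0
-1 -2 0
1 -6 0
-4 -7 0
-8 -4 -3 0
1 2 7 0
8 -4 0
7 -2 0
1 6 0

Case x3 = True:
Case x1 = False:
From the singleton clause (¬x6), x6 = False.
But (x6) is also a unit clause — contradiction.
That branch fails; take x1 = True instead.
From the singleton clause (x2), x2 = True.
But (¬x2) is also a unit clause — contradiction.
Both values of x1 lead to a conflict.
That branch fails; take x3 = False instead.
From the singleton clause (¬x4), x4 = False.
Case x1 = True:
From the singleton clause (x2), x2 = True.
But (¬x2) is also a unit clause — contradiction.
That branch fails; take x1 = False instead.
From the singleton clause (¬x5), x5 = False.
From the singleton clause (¬x6), x6 = False.
But (x6) is also a unit clause — contradiction.
Both values of x1 lead to a conflict.
Both values of x3 lead to a conflict.
No assignment satisfies every clause.

Unsatisfiable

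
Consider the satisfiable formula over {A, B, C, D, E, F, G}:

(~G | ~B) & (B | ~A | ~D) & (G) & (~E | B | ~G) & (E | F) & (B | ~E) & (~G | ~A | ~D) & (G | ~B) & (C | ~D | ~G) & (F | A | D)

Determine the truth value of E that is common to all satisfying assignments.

False

Suppose E = 1.
From the singleton clause (G), G = 1.
From the singleton clause (~B), B = 0.
Now (B) is unsatisfied and unit — conflict.
So every satisfying assignment has E = False.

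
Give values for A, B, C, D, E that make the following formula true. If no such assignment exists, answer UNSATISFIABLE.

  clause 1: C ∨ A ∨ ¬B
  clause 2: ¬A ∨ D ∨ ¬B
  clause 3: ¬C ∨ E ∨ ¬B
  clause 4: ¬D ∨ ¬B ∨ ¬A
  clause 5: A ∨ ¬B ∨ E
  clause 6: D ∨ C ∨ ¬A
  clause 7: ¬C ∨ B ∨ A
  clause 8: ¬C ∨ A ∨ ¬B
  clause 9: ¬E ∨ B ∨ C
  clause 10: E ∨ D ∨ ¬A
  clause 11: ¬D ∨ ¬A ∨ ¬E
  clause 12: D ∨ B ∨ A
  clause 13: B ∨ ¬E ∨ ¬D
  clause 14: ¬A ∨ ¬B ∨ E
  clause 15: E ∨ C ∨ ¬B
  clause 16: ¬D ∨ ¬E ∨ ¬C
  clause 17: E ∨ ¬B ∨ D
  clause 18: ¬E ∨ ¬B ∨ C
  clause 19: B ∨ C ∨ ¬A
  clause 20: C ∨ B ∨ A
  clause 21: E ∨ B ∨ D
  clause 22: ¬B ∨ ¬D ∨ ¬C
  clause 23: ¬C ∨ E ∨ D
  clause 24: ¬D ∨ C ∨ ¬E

Suppose C = True.
Suppose E = True.
From the singleton clause (¬D), D = False.
Suppose A = True.
From the singleton clause (¬B), B = False.
Every clause now holds.

A ↦ True; B ↦ False; C ↦ True; D ↦ False; E ↦ True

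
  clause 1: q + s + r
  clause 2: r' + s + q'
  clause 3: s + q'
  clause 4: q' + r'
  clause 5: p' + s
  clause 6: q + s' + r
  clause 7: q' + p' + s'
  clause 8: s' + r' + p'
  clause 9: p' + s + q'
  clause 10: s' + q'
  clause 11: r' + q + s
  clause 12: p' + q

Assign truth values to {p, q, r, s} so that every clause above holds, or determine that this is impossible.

Try s = 1.
The clause (q') is unit, so q = 0.
The clause (r) is unit, so r = 1.
The clause (p') is unit, so p = 0.
This assignment satisfies each clause.

p ↦ 0,  q ↦ 0,  r ↦ 1,  s ↦ 1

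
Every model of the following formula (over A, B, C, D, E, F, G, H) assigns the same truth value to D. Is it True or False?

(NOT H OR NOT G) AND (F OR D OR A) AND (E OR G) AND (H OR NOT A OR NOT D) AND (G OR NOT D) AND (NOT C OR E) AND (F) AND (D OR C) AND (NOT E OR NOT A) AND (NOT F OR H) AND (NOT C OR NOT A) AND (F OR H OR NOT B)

False

Suppose D = true.
(G) alone gives G = true.
(NOT H) alone gives H = false.
(NOT A) alone gives A = false.
(F) alone gives F = true.
But (NOT F) is also a unit clause — contradiction.
So every satisfying assignment has D = False.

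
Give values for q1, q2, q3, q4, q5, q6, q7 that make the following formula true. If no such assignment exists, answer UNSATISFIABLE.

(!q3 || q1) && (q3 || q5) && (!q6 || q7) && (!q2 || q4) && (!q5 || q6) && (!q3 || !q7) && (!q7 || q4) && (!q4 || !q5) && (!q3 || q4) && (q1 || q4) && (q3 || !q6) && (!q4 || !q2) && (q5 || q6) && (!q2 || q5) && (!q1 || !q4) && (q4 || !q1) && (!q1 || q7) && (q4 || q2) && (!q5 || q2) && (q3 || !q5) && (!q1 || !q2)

UNSATISFIABLE

Try q3 = false.
From the singleton clause (q5), q5 = true.
Now (!q5) is unsatisfied and unit — conflict.
So q3 must be the other value — set q3 = true.
From the singleton clause (q1), q1 = true.
From the singleton clause (!q7), q7 = false.
Now (q7) is unsatisfied and unit — conflict.
Both values of q3 lead to a conflict.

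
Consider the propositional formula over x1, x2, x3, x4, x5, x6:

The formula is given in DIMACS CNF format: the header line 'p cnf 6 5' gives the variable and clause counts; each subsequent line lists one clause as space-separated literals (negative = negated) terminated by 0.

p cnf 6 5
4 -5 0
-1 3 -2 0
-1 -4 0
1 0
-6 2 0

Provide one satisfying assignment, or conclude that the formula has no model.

The clause (x1) is unit, so x1 = True.
The clause (¬x4) is unit, so x4 = False.
The clause (¬x5) is unit, so x5 = False.
Case x3 = True:
Case x6 = True:
The clause (x2) is unit, so x2 = True.
Every clause now holds.

x1: True,  x2: True,  x3: True,  x4: False,  x5: False,  x6: True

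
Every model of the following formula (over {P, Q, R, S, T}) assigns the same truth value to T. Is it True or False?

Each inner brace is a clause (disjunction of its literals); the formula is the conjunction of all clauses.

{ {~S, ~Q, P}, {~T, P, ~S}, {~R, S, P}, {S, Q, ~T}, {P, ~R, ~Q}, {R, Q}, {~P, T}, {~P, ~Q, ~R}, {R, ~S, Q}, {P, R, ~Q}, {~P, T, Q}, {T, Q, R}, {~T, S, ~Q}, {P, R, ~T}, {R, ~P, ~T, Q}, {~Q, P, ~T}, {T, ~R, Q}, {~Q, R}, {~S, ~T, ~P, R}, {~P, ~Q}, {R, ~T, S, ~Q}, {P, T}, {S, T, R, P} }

True

Suppose T = 0.
From the singleton clause (~P), P = 0.
Now (P) is unsatisfied and unit — conflict.
So every satisfying assignment has T = True.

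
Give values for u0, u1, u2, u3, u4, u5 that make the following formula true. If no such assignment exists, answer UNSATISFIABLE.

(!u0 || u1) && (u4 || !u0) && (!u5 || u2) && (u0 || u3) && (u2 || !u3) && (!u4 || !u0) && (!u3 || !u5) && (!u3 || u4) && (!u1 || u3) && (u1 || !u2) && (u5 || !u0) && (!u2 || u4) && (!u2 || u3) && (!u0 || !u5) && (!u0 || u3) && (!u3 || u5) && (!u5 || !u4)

UNSATISFIABLE

Branch on u0: set u0 = false.
From the singleton clause (u3), u3 = true.
From the singleton clause (u2), u2 = true.
From the singleton clause (!u5), u5 = false.
Now (u5) is unsatisfied and unit — conflict.
That branch fails; take u0 = true instead.
From the singleton clause (u1), u1 = true.
From the singleton clause (u4), u4 = true.
Now (!u4) is unsatisfied and unit — conflict.
Both values of u0 lead to a conflict.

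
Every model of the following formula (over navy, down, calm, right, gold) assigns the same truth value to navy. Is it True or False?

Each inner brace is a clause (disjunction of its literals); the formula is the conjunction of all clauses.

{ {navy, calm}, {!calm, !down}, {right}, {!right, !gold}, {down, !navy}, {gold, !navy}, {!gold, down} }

Suppose navy = true.
Unit clause (right) forces right = true.
Unit clause (!gold) forces gold = false.
But (gold) is also a unit clause — contradiction.
So every satisfying assignment has navy = False.

False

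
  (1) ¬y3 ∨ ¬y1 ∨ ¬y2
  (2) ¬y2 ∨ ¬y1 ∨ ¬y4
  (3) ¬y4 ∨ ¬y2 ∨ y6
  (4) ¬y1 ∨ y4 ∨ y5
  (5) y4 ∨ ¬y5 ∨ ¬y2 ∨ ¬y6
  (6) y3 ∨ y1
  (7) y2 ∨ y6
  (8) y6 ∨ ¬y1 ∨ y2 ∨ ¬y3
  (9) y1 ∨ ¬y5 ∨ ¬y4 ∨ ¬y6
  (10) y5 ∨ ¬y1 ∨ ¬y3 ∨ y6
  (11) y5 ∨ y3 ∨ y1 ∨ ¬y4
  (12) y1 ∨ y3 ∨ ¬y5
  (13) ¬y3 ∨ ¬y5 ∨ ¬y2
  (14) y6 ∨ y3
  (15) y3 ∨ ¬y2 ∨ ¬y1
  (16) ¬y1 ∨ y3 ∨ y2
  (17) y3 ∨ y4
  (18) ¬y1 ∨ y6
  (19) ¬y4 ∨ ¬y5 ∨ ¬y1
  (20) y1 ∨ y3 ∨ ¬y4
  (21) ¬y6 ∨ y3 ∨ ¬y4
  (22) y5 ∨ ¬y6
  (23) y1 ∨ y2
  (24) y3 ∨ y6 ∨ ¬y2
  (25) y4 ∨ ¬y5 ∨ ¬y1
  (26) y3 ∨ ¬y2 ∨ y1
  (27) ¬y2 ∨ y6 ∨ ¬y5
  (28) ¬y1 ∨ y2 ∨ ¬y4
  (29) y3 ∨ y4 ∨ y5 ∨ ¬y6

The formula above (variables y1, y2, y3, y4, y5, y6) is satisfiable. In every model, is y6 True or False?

Suppose y6 = True.
Unit clause (y5) forces y5 = True.
Branch on y4: set y4 = True.
Unit clause (y1) forces y1 = True.
But (¬y1) is also a unit clause — contradiction.
That branch fails; take y4 = False instead.
Unit clause (¬y2) forces y2 = False.
Unit clause (y3) forces y3 = True.
Unit clause (y1) forces y1 = True.
But (¬y1) is also a unit clause — contradiction.
Neither y4 = True nor y4 = False works.
So every satisfying assignment has y6 = False.

False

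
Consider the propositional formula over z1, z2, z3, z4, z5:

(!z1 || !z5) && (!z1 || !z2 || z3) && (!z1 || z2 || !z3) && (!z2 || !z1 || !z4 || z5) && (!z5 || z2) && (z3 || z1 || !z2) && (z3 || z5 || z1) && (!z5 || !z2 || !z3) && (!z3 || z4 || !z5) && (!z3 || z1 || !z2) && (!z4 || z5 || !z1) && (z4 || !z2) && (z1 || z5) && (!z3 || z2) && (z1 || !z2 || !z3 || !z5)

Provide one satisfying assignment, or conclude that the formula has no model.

Suppose z1 = true.
(!z5) alone gives z5 = false.
(!z4) alone gives z4 = false.
(!z2) alone gives z2 = false.
(!z3) alone gives z3 = false.
All clauses are satisfied.

z1: true, z2: false, z3: false, z4: false, z5: false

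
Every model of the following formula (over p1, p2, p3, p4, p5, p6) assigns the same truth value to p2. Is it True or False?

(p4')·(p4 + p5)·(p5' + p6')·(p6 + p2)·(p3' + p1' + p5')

True

Suppose p2 = 0.
(p4') alone gives p4 = 0.
(p5) alone gives p5 = 1.
(p6') alone gives p6 = 0.
Now (p6) is unsatisfied and unit — conflict.
So every satisfying assignment has p2 = True.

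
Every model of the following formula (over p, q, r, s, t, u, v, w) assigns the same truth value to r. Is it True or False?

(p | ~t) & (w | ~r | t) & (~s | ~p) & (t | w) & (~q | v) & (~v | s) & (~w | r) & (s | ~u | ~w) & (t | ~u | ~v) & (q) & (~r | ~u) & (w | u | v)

True

Suppose r = 0.
(~w) alone gives w = 0.
(t) alone gives t = 1.
(p) alone gives p = 1.
(~s) alone gives s = 0.
(~v) alone gives v = 0.
(~q) alone gives q = 0.
That conflicts with the unit clause (q).
So every satisfying assignment has r = True.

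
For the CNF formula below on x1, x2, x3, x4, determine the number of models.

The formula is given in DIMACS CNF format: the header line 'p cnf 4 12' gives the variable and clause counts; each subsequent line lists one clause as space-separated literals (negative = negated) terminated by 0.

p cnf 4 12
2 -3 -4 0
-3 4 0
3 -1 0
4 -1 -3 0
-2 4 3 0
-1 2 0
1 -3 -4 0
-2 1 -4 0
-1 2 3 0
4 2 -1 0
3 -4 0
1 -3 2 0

There are 2^4 = 16 truth assignments over (x1, x2, x3, x4).
Check each against the 12 clauses (columns in the order x1, x2, x3, x4):
  F F F F  ✓ satisfies all
  F F F T  ✗ fails (x3 ∨ ¬x4)
  F F T F  ✗ fails (¬x3 ∨ x4)
  F F T T  ✗ fails (x2 ∨ ¬x3 ∨ ¬x4)
  F T F F  ✗ fails (¬x2 ∨ x4 ∨ x3)
  F T F T  ✗ fails (¬x2 ∨ x1 ∨ ¬x4)
  F T T F  ✗ fails (¬x3 ∨ x4)
  F T T T  ✗ fails (x1 ∨ ¬x3 ∨ ¬x4)
  T F F F  ✗ fails (x3 ∨ ¬x1)
  T F F T  ✗ fails (x3 ∨ ¬x1)
  T F T F  ✗ fails (¬x3 ∨ x4)
  T F T T  ✗ fails (x2 ∨ ¬x3 ∨ ¬x4)
  T T F F  ✗ fails (x3 ∨ ¬x1)
  T T F T  ✗ fails (x3 ∨ ¬x1)
  T T T F  ✗ fails (¬x3 ∨ x4)
  T T T T  ✓ satisfies all
2 of the 16 rows are models.

2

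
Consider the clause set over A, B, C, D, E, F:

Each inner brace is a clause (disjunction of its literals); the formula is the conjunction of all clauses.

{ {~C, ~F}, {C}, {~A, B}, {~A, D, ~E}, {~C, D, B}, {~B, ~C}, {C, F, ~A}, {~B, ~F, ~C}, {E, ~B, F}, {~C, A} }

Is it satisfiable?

The clause (C) is unit, so C = 1.
The clause (~F) is unit, so F = 0.
The clause (~B) is unit, so B = 0.
The clause (~A) is unit, so A = 0.
Now (A) is unsatisfied and unit — conflict.
No assignment satisfies every clause.

Unsatisfiable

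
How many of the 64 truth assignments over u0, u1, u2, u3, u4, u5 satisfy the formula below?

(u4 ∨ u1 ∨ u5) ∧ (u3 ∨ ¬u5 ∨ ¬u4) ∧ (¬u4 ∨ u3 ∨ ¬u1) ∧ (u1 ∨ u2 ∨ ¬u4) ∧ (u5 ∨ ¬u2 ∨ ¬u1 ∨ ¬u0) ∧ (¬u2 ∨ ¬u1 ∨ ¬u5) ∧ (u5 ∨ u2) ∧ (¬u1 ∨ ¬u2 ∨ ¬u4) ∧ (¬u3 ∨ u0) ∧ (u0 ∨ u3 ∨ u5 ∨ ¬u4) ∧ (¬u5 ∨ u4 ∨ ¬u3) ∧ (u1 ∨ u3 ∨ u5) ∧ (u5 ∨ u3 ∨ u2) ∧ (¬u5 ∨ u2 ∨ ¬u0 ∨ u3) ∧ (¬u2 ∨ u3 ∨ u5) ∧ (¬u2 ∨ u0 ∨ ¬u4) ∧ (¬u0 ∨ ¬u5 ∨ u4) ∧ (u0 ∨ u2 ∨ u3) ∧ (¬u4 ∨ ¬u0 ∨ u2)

There are 2^6 = 64 truth assignments over (u0, u1, u2, u3, u4, u5).
Split on u3. With u3 = True, the clauses containing u3 are satisfied and ¬u3 drops from the rest; 2 of the 2^5 = 32 assignments to the other variables satisfy what remains.
With u3 = False, by the same count on the reduced clause set, 1 assignment works.
(One model: u0=F, u1=F, u2=T, u3=F, u4=F, u5=T.)
Total: 2 + 1 = 3.

3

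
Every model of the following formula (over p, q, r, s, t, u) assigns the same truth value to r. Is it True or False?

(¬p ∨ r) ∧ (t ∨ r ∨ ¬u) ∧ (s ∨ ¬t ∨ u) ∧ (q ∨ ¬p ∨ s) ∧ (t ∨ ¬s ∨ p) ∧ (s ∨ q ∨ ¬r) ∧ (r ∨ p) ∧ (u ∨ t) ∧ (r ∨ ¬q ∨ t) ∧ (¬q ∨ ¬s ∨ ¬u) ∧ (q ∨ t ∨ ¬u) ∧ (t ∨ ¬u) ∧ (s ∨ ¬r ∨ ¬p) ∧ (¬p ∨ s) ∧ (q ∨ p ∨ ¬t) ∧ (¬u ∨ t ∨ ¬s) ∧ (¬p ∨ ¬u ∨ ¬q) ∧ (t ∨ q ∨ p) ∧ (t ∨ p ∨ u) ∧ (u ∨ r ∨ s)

True

Suppose r = False.
Unit clause (¬p) forces p = False.
That conflicts with the unit clause (p).
So every satisfying assignment has r = True.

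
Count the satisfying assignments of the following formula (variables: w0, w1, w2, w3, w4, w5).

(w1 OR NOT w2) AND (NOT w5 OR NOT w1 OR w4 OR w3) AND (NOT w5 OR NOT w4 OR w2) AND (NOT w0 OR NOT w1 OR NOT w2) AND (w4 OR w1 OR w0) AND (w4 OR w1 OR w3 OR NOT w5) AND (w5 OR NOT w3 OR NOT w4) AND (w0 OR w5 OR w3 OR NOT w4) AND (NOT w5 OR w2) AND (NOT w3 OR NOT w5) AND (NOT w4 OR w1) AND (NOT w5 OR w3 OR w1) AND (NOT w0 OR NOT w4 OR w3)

There are 2^6 = 64 truth assignments over (w0, w1, w2, w3, w4, w5).
Split on w5. With w5 = true, the clauses containing w5 are satisfied and NOT w5 drops from the rest; 1 of the 2^5 = 32 assignments to the other variables satisfy what remains.
With w5 = false, by the same count on the reduced clause set, 8 assignments work.
(One model: w0=F, w1=T, w2=F, w3=F, w4=F, w5=F.)
Total: 1 + 8 = 9.

9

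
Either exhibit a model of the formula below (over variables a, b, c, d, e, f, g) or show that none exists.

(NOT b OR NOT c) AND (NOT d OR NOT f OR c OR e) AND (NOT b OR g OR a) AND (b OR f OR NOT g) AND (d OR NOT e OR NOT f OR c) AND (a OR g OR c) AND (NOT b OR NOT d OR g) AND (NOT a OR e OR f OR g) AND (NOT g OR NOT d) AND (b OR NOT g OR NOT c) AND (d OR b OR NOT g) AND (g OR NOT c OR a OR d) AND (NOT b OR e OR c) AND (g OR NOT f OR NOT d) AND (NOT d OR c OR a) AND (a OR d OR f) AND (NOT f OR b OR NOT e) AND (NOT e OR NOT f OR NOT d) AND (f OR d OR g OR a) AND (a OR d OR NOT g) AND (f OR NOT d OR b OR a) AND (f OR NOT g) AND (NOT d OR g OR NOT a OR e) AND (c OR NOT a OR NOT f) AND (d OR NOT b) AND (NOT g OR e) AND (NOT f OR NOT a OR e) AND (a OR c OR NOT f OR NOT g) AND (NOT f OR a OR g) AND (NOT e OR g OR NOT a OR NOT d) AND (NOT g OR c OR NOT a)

Suppose b = false.
Suppose f = false.
Unit clause (NOT g) forces g = false.
Suppose a = true.
Unit clause (e) forces e = true.
Unit clause (NOT d) forces d = false.
Every clause is now satisfied; c is unconstrained.

a=true, b=false, c=true, d=false, e=true, f=false, g=false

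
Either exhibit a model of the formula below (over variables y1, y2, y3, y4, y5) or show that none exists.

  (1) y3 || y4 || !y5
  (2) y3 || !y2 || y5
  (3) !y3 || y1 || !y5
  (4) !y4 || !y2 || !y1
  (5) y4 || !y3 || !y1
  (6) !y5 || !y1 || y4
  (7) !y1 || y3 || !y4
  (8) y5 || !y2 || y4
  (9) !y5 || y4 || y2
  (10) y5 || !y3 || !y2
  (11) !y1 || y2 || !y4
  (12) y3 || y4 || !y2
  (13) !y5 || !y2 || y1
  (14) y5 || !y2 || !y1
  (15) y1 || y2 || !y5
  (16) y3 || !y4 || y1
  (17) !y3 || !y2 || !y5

Case y3 = true:
Case y1 = false:
(!y5) alone gives y5 = false.
(!y2) alone gives y2 = false.
All clauses hold; y4 can take either value.

y1=false,  y2=false,  y3=true,  y4=false,  y5=false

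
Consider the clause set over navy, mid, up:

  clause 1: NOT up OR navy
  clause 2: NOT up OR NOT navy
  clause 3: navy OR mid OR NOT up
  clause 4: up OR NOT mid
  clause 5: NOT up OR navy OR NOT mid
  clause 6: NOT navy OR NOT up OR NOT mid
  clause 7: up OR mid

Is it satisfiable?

Case up = false:
(NOT mid) alone gives mid = false.
That conflicts with the unit clause (mid).
Undo up and try up = true.
(navy) alone gives navy = true.
That conflicts with the unit clause (NOT navy).
Neither up = true nor up = false works.
No assignment satisfies every clause.

No, unsatisfiable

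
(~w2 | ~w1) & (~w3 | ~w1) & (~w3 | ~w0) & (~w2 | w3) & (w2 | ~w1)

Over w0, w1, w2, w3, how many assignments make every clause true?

4

There are 2^4 = 16 truth assignments over (w0, w1, w2, w3).
Split on w3. With w3 = 1, the clauses containing w3 are satisfied and ~w3 drops from the rest; 2 of the 2^3 = 8 assignments to the other variables satisfy what remains.
With w3 = 0, by the same count on the reduced clause set, 2 assignments work.
(One model: w0=F, w1=F, w2=F, w3=F.)
Total: 2 + 2 = 4.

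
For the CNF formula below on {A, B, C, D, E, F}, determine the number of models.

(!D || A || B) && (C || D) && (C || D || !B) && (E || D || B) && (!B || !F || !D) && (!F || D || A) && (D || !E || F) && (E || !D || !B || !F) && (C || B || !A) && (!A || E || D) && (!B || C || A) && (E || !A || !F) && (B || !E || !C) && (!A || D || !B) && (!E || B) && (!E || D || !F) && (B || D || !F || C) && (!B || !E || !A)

There are 2^6 = 64 truth assignments over (A, B, C, D, E, F).
Split on D. With D = true, the clauses containing D are satisfied and !D drops from the rest; 5 of the 2^5 = 32 assignments to the other variables satisfy what remains.
With D = false, by the same count on the reduced clause set, 1 assignment works.
(One model: A=F, B=T, C=T, D=F, E=F, F=F.)
Total: 5 + 1 = 6.

6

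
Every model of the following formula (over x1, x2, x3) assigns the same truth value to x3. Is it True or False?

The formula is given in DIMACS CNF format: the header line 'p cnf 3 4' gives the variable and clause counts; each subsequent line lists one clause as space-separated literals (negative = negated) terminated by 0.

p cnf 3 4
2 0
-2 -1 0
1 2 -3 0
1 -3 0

Suppose x3 = True.
From the singleton clause (x2), x2 = True.
From the singleton clause (¬x1), x1 = False.
That conflicts with the unit clause (x1).
So every satisfying assignment has x3 = False.

False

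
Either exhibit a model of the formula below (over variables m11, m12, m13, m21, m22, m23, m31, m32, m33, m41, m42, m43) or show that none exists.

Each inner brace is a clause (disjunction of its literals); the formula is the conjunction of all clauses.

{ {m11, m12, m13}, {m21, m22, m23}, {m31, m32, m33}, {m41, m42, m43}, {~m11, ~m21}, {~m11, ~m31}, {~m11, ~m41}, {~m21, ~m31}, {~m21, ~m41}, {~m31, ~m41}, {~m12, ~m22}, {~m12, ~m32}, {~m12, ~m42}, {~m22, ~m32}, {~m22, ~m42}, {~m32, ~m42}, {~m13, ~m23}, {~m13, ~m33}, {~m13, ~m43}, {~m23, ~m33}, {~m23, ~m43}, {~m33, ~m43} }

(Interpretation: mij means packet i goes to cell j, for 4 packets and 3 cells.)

UNSATISFIABLE

Case m11 = 0:
Case m12 = 1:
From the singleton clause (~m22), m22 = 0.
From the singleton clause (~m32), m32 = 0.
From the singleton clause (~m42), m42 = 0.
Case m21 = 1:
From the singleton clause (~m31), m31 = 0.
From the singleton clause (m33), m33 = 1.
From the singleton clause (~m41), m41 = 0.
From the singleton clause (m43), m43 = 1.
That conflicts with the unit clause (~m43).
So m21 must be the other value — set m21 = 0.
From the singleton clause (m23), m23 = 1.
From the singleton clause (~m13), m13 = 0.
From the singleton clause (~m33), m33 = 0.
From the singleton clause (m31), m31 = 1.
From the singleton clause (~m41), m41 = 0.
From the singleton clause (m43), m43 = 1.
That conflicts with the unit clause (~m43).
Neither m21 = 1 nor m21 = 0 works.
So m12 must be the other value — set m12 = 0.
From the singleton clause (m13), m13 = 1.
From the singleton clause (~m23), m23 = 0.
From the singleton clause (~m33), m33 = 0.
From the singleton clause (~m43), m43 = 0.
Case m21 = 1:
From the singleton clause (~m31), m31 = 0.
From the singleton clause (m32), m32 = 1.
From the singleton clause (~m41), m41 = 0.
From the singleton clause (m42), m42 = 1.
That conflicts with the unit clause (~m42).
So m21 must be the other value — set m21 = 0.
From the singleton clause (m22), m22 = 1.
From the singleton clause (~m32), m32 = 0.
From the singleton clause (m31), m31 = 1.
From the singleton clause (~m41), m41 = 0.
From the singleton clause (m42), m42 = 1.
That conflicts with the unit clause (~m42).
Neither m21 = 1 nor m21 = 0 works.
Neither m12 = 1 nor m12 = 0 works.
So m11 must be the other value — set m11 = 1.
From the singleton clause (~m21), m21 = 0.
From the singleton clause (~m31), m31 = 0.
From the singleton clause (~m41), m41 = 0.
Case m22 = 1:
From the singleton clause (~m12), m12 = 0.
From the singleton clause (~m32), m32 = 0.
From the singleton clause (m33), m33 = 1.
From the singleton clause (~m42), m42 = 0.
From the singleton clause (m43), m43 = 1.
That conflicts with the unit clause (~m43).
So m22 must be the other value — set m22 = 0.
From the singleton clause (m23), m23 = 1.
From the singleton clause (~m13), m13 = 0.
From the singleton clause (~m33), m33 = 0.
From the singleton clause (m32), m32 = 1.
From the singleton clause (~m12), m12 = 0.
From the singleton clause (~m42), m42 = 0.
From the singleton clause (m43), m43 = 1.
That conflicts with the unit clause (~m43).
Neither m22 = 1 nor m22 = 0 works.
Neither m11 = 1 nor m11 = 0 works.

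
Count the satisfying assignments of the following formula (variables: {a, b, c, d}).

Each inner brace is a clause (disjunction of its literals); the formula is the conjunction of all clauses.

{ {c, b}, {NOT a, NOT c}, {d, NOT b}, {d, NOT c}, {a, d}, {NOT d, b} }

3

There are 2^4 = 16 truth assignments over (a, b, c, d).
Check each against the 6 clauses (columns in the order a, b, c, d):
  F F F F  ✗ fails (c OR b)
  F F F T  ✗ fails (c OR b)
  F F T F  ✗ fails (d OR NOT c)
  F F T T  ✗ fails (NOT d OR b)
  F T F F  ✗ fails (d OR NOT b)
  F T F T  ✓ satisfies all
  F T T F  ✗ fails (d OR NOT b)
  F T T T  ✓ satisfies all
  T F F F  ✗ fails (c OR b)
  T F F T  ✗ fails (c OR b)
  T F T F  ✗ fails (NOT a OR NOT c)
  T F T T  ✗ fails (NOT a OR NOT c)
  T T F F  ✗ fails (d OR NOT b)
  T T F T  ✓ satisfies all
  T T T F  ✗ fails (NOT a OR NOT c)
  T T T T  ✗ fails (NOT a OR NOT c)
3 of the 16 rows are models.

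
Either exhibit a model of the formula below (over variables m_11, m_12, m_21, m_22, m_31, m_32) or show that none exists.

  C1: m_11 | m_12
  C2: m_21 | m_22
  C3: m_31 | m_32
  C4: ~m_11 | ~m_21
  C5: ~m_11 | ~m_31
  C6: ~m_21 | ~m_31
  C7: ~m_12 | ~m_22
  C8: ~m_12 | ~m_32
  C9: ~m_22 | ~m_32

UNSATISFIABLE

Case m_11 = 1:
(~m_21) alone gives m_21 = 0.
(m_22) alone gives m_22 = 1.
(~m_31) alone gives m_31 = 0.
(m_32) alone gives m_32 = 1.
That conflicts with the unit clause (~m_32).
Backtrack on m_11: now try m_11 = 0.
(m_12) alone gives m_12 = 1.
(~m_22) alone gives m_22 = 0.
(m_21) alone gives m_21 = 1.
(~m_31) alone gives m_31 = 0.
(m_32) alone gives m_32 = 1.
That conflicts with the unit clause (~m_32).
Either choice for m_11 ends in contradiction.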